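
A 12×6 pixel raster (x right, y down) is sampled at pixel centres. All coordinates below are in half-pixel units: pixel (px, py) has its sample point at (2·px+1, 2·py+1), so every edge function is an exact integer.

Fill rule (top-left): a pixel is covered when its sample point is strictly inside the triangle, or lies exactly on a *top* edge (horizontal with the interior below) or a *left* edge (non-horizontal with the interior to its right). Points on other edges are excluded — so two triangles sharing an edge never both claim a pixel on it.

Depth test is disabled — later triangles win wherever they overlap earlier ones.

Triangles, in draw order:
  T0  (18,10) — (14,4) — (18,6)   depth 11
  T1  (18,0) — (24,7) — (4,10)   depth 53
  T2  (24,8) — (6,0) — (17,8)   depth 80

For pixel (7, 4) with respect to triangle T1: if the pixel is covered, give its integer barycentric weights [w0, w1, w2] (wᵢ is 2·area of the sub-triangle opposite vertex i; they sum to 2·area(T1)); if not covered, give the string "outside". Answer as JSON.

T0:
  2·area = 16
  edge (18, 10)→(14, 4): d=(-4,-6) top-left  bias=+0
  edge (14, 4)→(18, 6): d=(4,2) right/bottom  bias=-1
  edge (18, 6)→(18, 10): d=(0,4) right/bottom  bias=-1
    (7,2)@(15, 5): e=[2,2,12] → █
    (8,2)@(17, 5): e=[14,-2,4] → ·
    (7,3)@(15, 7): e=[-6,10,12] → ·
    (8,3)@(17, 7): e=[6,6,4] → █
    (9,3)@(19, 7): e=[18,2,-4] → ·
    (8,4)@(17, 9): e=[-2,14,4] → ·
  covered (2 px):
    · · · · · · · · · · · ·
    · · · · · · · · · · · ·
    · · · · · · · █ · · · ·
    · · · · · · · · █ · · ·
    · · · · · · · · · · · ·
    · · · · · · · · · · · ·
T1:
  2·area = 158
  edge (18, 0)→(24, 7): d=(6,7) right/bottom  bias=-1
  edge (24, 7)→(4, 10): d=(-20,3) right/bottom  bias=-1
  edge (4, 10)→(18, 0): d=(14,-10) top-left  bias=+0
    (8,0)@(17, 1): e=[13,141,4] → █
    (9,0)@(19, 1): e=[-1,135,24] → ·
    (7,1)@(15, 3): e=[39,107,12] → █
    (9,1)@(19, 3): e=[11,95,52] → █
    (10,1)@(21, 3): e=[-3,89,72] → ·
    (5,2)@(11, 5): e=[79,79,0] → █  [on edge]
    (6,2)@(13, 5): e=[65,73,20] → █
    (10,2)@(21, 5): e=[9,49,100] → █
    (11,2)@(23, 5): e=[-5,43,120] → ·
    (4,3)@(9, 7): e=[105,45,8] → █
    (11,3)@(23, 7): e=[7,3,148] → █
    (3,4)@(7, 9): e=[131,11,16] → █
  covered (20 px):
    · · · · · · · · █ · · ·
    · · · · · · · █ █ █ · ·
    · · · · · █ █ █ █ █ █ ·
    · · · · █ █ █ █ █ █ █ █
    · · · █ █ · · · · · · ·
    · · · · · · · · · · · ·
T2:
  2·area = 56  (B↔C swapped to make it positive)
  edge (24, 8)→(17, 8): d=(-7,0) right/bottom  bias=-1
  edge (17, 8)→(6, 0): d=(-11,-8) top-left  bias=+0
  edge (6, 0)→(24, 8): d=(18,8) right/bottom  bias=-1
    (5,1)@(11, 3): e=[35,7,14] → █
    (6,1)@(13, 3): e=[35,23,-2] → ·
    (5,2)@(11, 5): e=[21,-15,50] → ·
    (6,2)@(13, 5): e=[21,1,34] → █
    (7,2)@(15, 5): e=[21,17,18] → █
    (8,2)@(17, 5): e=[21,33,2] → █
    (9,2)@(19, 5): e=[21,49,-14] → ·
    (6,3)@(13, 7): e=[7,-21,70] → ·
    (7,3)@(15, 7): e=[7,-5,54] → ·
    (8,3)@(17, 7): e=[7,11,38] → █
    (9,3)@(19, 7): e=[7,27,22] → █
    (10,3)@(21, 7): e=[7,43,6] → █
  covered (7 px):
    · · · · · · · · · · · ·
    · · · · · █ · · · · · ·
    · · · · · · █ █ █ · · ·
    · · · · · · · · █ █ █ ·
    · · · · · · · · · · · ·
    · · · · · · · · · · · ·

Result: "outside"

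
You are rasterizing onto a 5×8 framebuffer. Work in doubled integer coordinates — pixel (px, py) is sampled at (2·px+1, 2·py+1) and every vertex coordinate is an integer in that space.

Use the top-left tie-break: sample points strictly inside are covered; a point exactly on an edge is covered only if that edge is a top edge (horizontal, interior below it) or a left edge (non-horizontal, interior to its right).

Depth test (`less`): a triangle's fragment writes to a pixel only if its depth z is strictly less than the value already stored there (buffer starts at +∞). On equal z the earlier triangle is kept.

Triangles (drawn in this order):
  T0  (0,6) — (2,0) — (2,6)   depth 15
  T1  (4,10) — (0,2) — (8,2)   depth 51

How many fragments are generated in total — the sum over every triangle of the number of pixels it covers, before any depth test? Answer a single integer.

T0:
  2·area = 12
  edge (0, 6)→(2, 0): d=(2,-6) top-left  bias=+0
  edge (2, 0)→(2, 6): d=(0,6) right/bottom  bias=-1
  edge (2, 6)→(0, 6): d=(-2,0) right/bottom  bias=-1
    (0,1)@(1, 3): e=[0,6,6] → █  [on edge]
    (1,1)@(3, 3): e=[12,-6,6] → ·
    (0,2)@(1, 5): e=[4,6,2] → █
    (1,2)@(3, 5): e=[16,-6,2] → ·
    (0,3)@(1, 7): e=[8,6,-2] → ·
  covered (2 px):
    · · · · ·
    █ · · · ·
    █ · · · ·
    · · · · ·
    · · · · ·
    · · · · ·
    · · · · ·
    · · · · ·
T1:
  2·area = 64
  edge (4, 10)→(0, 2): d=(-4,-8) top-left  bias=+0
  edge (0, 2)→(8, 2): d=(8,0) top-left  bias=+0
  edge (8, 2)→(4, 10): d=(-4,8) right/bottom  bias=-1
    (0,1)@(1, 3): e=[4,8,52] → █
    (1,1)@(3, 3): e=[20,8,36] → █
    (2,1)@(5, 3): e=[36,8,20] → █
    (3,1)@(7, 3): e=[52,8,4] → █
    (4,1)@(9, 3): e=[68,8,-12] → ·
    (0,2)@(1, 5): e=[-4,24,44] → ·
    (1,2)@(3, 5): e=[12,24,28] → █
    (3,2)@(7, 5): e=[44,24,-4] → ·
    (1,3)@(3, 7): e=[4,40,20] → █
    (3,3)@(7, 7): e=[36,40,-12] → ·
    (1,4)@(3, 9): e=[-4,56,12] → ·
    (2,4)@(5, 9): e=[12,56,-4] → ·
  covered (8 px):
    · · · · ·
    █ █ █ █ ·
    · █ █ · ·
    · █ █ · ·
    · · · · ·
    · · · · ·
    · · · · ·
    · · · · ·

Answer: 10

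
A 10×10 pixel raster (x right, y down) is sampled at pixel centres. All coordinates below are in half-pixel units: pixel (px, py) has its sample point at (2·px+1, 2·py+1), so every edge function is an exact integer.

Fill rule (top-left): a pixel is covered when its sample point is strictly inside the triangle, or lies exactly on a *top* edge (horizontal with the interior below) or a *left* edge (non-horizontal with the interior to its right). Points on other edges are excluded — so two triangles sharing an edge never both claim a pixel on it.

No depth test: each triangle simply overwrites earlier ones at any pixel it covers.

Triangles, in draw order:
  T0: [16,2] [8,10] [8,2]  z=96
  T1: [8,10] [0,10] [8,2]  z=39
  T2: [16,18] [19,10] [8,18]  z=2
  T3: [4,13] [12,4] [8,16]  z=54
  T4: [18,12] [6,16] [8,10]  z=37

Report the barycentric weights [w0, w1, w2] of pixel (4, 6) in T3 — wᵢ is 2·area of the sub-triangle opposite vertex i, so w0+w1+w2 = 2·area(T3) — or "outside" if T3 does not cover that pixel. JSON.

T0:
  2·area = 64
  edge (16, 2)→(8, 10): d=(-8,8) right/bottom  bias=-1
  edge (8, 10)→(8, 2): d=(0,-8) top-left  bias=+0
  edge (8, 2)→(16, 2): d=(8,0) top-left  bias=+0
    (8,0)@(17, 1): e=[0,72,-8] → .  [on edge]
    (4,1)@(9, 3): e=[48,8,8] → X
    (5,1)@(11, 3): e=[32,24,8] → X
    (6,1)@(13, 3): e=[16,40,8] → X
    (7,1)@(15, 3): e=[0,56,8] → .  [on edge]
    (4,2)@(9, 5): e=[32,8,24] → X
    (6,2)@(13, 5): e=[0,40,24] → .  [on edge]
    (4,3)@(9, 7): e=[16,8,40] → X
    (5,3)@(11, 7): e=[0,24,40] → .  [on edge]
    (4,4)@(9, 9): e=[0,8,56] → .  [on edge]
    (3,5)@(7, 11): e=[0,-8,72] → .  [on edge]
    (2,6)@(5, 13): e=[0,-24,88] → .  [on edge]
    (1,7)@(3, 15): e=[0,-40,104] → .  [on edge]
    (0,8)@(1, 17): e=[0,-56,120] → .  [on edge]
  covered (6 px):
    . . . . . . . . . .
    . . . . X X X . . .
    . . . . X X . . . .
    . . . . X . . . . .
    . . . . . . . . . .
    . . . . . . . . . .
    . . . . . . . . . .
    . . . . . . . . . .
    . . . . . . . . . .
    . . . . . . . . . .
T1:
  2·area = 64
  edge (8, 10)→(0, 10): d=(-8,0) right/bottom  bias=-1
  edge (0, 10)→(8, 2): d=(8,-8) top-left  bias=+0
  edge (8, 2)→(8, 10): d=(0,8) right/bottom  bias=-1
    (4,0)@(9, 1): e=[72,0,-8] → .  [on edge]
    (3,1)@(7, 3): e=[56,0,8] → X  [on edge]
    (4,1)@(9, 3): e=[56,16,-8] → .
    (2,2)@(5, 5): e=[40,0,24] → X  [on edge]
    (4,2)@(9, 5): e=[40,32,-8] → .
    (1,3)@(3, 7): e=[24,0,40] → X  [on edge]
    (4,3)@(9, 7): e=[24,48,-8] → .
    (0,4)@(1, 9): e=[8,0,56] → X  [on edge]
    (4,4)@(9, 9): e=[8,64,-8] → .
    (0,5)@(1, 11): e=[-8,16,56] → .
    (1,5)@(3, 11): e=[-8,32,40] → .
    (2,5)@(5, 11): e=[-8,48,24] → .
  covered (10 px):
    . . . . . . . . . .
    . . . X . . . . . .
    . . X X . . . . . .
    . X X X . . . . . .
    X X X X . . . . . .
    . . . . . . . . . .
    . . . . . . . . . .
    . . . . . . . . . .
    . . . . . . . . . .
    . . . . . . . . . .
T2:
  2·area = 64  (B↔C swapped to make it positive)
  edge (16, 18)→(8, 18): d=(-8,0) right/bottom  bias=-1
  edge (8, 18)→(19, 10): d=(11,-8) top-left  bias=+0
  edge (19, 10)→(16, 18): d=(-3,8) right/bottom  bias=-1
    (7,6)@(15, 13): e=[40,1,23] → X
    (8,6)@(17, 13): e=[40,17,7] → X
    (9,6)@(19, 13): e=[40,33,-9] → .
    (6,7)@(13, 15): e=[24,7,33] → X
    (9,7)@(19, 15): e=[24,55,-15] → .
    (5,8)@(11, 17): e=[8,13,43] → X
    (8,8)@(17, 17): e=[8,61,-5] → .
    (5,9)@(11, 19): e=[-8,35,37] → .
    (6,9)@(13, 19): e=[-8,51,21] → .
    (7,9)@(15, 19): e=[-8,67,5] → .
  covered (8 px):
    . . . . . . . . . .
    . . . . . . . . . .
    . . . . . . . . . .
    . . . . . . . . . .
    . . . . . . . . . .
    . . . . . . . . . .
    . . . . . . . X X .
    . . . . . . X X X .
    . . . . . X X X . .
    . . . . . . . . . .
T3:
  2·area = 60
  edge (4, 13)→(12, 4): d=(8,-9) top-left  bias=+0
  edge (12, 4)→(8, 16): d=(-4,12) right/bottom  bias=-1
  edge (8, 16)→(4, 13): d=(-4,-3) top-left  bias=+0
    (6,0)@(13, 1): e=[-15,0,75] → .  [on edge]
    (5,3)@(11, 7): e=[15,0,45] → .  [on edge]
    (4,4)@(9, 9): e=[13,16,31] → X
    (5,4)@(11, 9): e=[31,-8,37] → .
    (3,5)@(7, 11): e=[11,32,17] → X
    (5,5)@(11, 11): e=[47,-16,29] → .
    (2,6)@(5, 13): e=[9,48,3] → X
    (4,6)@(9, 13): e=[45,0,15] → .  [on edge]
    (2,7)@(5, 15): e=[25,40,-5] → .
    (3,7)@(7, 15): e=[43,16,1] → X
    (4,7)@(9, 15): e=[61,-8,7] → .
    (3,8)@(7, 17): e=[59,8,-7] → .
    (3,9)@(7, 19): e=[75,0,-15] → .  [on edge]
  covered (6 px):
    . . . . . . . . . .
    . . . . . . . . . .
    . . . . . . . . . .
    . . . . . . . . . .
    . . . . X . . . . .
    . . . X X . . . . .
    . . X X . . . . . .
    . . . X . . . . . .
    . . . . . . . . . .
    . . . . . . . . . .
T4:
  2·area = 64
  edge (18, 12)→(6, 16): d=(-12,4) right/bottom  bias=-1
  edge (6, 16)→(8, 10): d=(2,-6) top-left  bias=+0
  edge (8, 10)→(18, 12): d=(10,2) right/bottom  bias=-1
    (5,0)@(11, 1): e=[160,0,-96] → .  [on edge]
    (4,3)@(9, 7): e=[96,0,-32] → .  [on edge]
    (1,4)@(3, 9): e=[96,-32,0] → .  [on edge]
    (4,5)@(9, 11): e=[48,8,8] → X
    (5,5)@(11, 11): e=[40,20,4] → X
    (6,5)@(13, 11): e=[32,32,0] → .  [on edge]
    (3,6)@(7, 13): e=[32,0,32] → X  [on edge]
    (6,6)@(13, 13): e=[8,36,20] → X
    (7,6)@(15, 13): e=[0,48,16] → .  [on edge]
    (3,7)@(7, 15): e=[8,4,52] → X
    (4,7)@(9, 15): e=[0,16,48] → .  [on edge]
    (5,7)@(11, 15): e=[-8,28,44] → .
    (1,8)@(3, 17): e=[0,-16,80] → .  [on edge]
    (2,9)@(5, 19): e=[-32,0,96] → .  [on edge]
  covered (7 px):
    . . . . . . . . . .
    . . . . . . . . . .
    . . . . . . . . . .
    . . . . . . . . . .
    . . . . . . . . . .
    . . . . X X . . . .
    . . . X X X X . . .
    . . . X . . . . . .
    . . . . . . . . . .
    . . . . . . . . . .

Final: "outside"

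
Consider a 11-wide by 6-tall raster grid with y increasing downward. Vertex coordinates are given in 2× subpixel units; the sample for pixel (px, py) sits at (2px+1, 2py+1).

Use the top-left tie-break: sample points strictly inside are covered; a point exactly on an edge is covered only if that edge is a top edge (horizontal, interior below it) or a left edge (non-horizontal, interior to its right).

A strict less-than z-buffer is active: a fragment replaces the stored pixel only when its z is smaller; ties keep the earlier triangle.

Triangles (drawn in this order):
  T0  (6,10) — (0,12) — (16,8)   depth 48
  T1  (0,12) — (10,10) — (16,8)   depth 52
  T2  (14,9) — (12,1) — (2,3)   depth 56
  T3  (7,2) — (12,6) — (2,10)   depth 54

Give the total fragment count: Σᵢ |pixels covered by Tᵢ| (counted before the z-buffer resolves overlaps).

T0:
  2·area = 8  (B↔C swapped to make it positive)
  edge (6, 10)→(16, 8): d=(10,-2) top-left  bias=+0
  edge (16, 8)→(0, 12): d=(-16,4) right/bottom  bias=-1
  edge (0, 12)→(6, 10): d=(6,-2) top-left  bias=+0
    (10,2)@(21, 5): e=[-20,28,0] → .  [on edge]
    (7,3)@(15, 7): e=[-12,20,0] → .  [on edge]
    (10,3)@(21, 7): e=[0,-4,12] → .  [on edge]
    (4,4)@(9, 9): e=[-4,12,0] → .  [on edge]
    (5,4)@(11, 9): e=[0,4,4] → X  [on edge]
    (6,4)@(13, 9): e=[4,-4,8] → .
    (0,5)@(1, 11): e=[0,12,-4] → .  [on edge]
    (1,5)@(3, 11): e=[4,4,0] → X  [on edge]
    (2,5)@(5, 11): e=[8,-4,4] → .
    (5,5)@(11, 11): e=[20,-28,16] → .
  covered (2 px):
    . . . . . . . . . . .
    . . . . . . . . . . .
    . . . . . . . . . . .
    . . . . . . . . . . .
    . . . . . X . . . . .
    . X . . . . . . . . .
T1:
  2·area = 8  (B↔C swapped to make it positive)
  edge (0, 12)→(16, 8): d=(16,-4) top-left  bias=+0
  edge (16, 8)→(10, 10): d=(-6,2) right/bottom  bias=-1
  edge (10, 10)→(0, 12): d=(-10,2) right/bottom  bias=-1
    (9,3)@(19, 7): e=[-4,0,12] → .  [on edge]
    (6,4)@(13, 9): e=[4,0,4] → .  [on edge]
    (7,4)@(15, 9): e=[12,-4,0] → .  [on edge]
    (2,5)@(5, 11): e=[4,4,0] → .  [on edge]
    (3,5)@(7, 11): e=[12,0,-4] → .  [on edge]
  covered (0 px):
    . . . . . . . . . . .
    . . . . . . . . . . .
    . . . . . . . . . . .
    . . . . . . . . . . .
    . . . . . . . . . . .
    . . . . . . . . . . .
T2:
  2·area = 84  (B↔C swapped to make it positive)
  edge (14, 9)→(2, 3): d=(-12,-6) top-left  bias=+0
  edge (2, 3)→(12, 1): d=(10,-2) top-left  bias=+0
  edge (12, 1)→(14, 9): d=(2,8) right/bottom  bias=-1
    (1,1)@(3, 3): e=[6,2,76] → X
    (2,1)@(5, 3): e=[18,6,60] → X
    (3,1)@(7, 3): e=[30,10,44] → X
    (4,1)@(9, 3): e=[42,14,28] → X
    (5,1)@(11, 3): e=[54,18,12] → X
    (6,1)@(13, 3): e=[66,22,-4] → .
    (1,2)@(3, 5): e=[-18,22,80] → .
    (2,2)@(5, 5): e=[-6,26,64] → .
    (3,2)@(7, 5): e=[6,30,48] → X
    (6,2)@(13, 5): e=[42,42,0] → .  [on edge]
    (3,3)@(7, 7): e=[-18,50,52] → .
    (4,3)@(9, 7): e=[-6,54,36] → .
  covered (10 px):
    . . . . . . . . . . .
    . X X X X X . . . . .
    . . . X X X . . . . .
    . . . . . X X . . . .
    . . . . . . . . . . .
    . . . . . . . . . . .
T3:
  2·area = 60
  edge (7, 2)→(12, 6): d=(5,4) right/bottom  bias=-1
  edge (12, 6)→(2, 10): d=(-10,4) right/bottom  bias=-1
  edge (2, 10)→(7, 2): d=(5,-8) top-left  bias=+0
    (3,1)@(7, 3): e=[5,50,5] → X
    (4,1)@(9, 3): e=[-3,42,21] → .
    (3,2)@(7, 5): e=[15,30,15] → X
    (4,2)@(9, 5): e=[7,22,31] → X
    (5,2)@(11, 5): e=[-1,14,47] → .
    (2,3)@(5, 7): e=[33,18,9] → X
    (5,3)@(11, 7): e=[9,-6,57] → .
    (1,4)@(3, 9): e=[51,6,3] → X
    (2,4)@(5, 9): e=[43,-2,19] → .
    (3,4)@(7, 9): e=[35,-10,35] → .
    (4,4)@(9, 9): e=[27,-18,51] → .
    (1,5)@(3, 11): e=[61,-14,13] → .
  covered (7 px):
    . . . . . . . . . . .
    . . . X . . . . . . .
    . . . X X . . . . . .
    . . X X X . . . . . .
    . X . . . . . . . . .
    . . . . . . . . . . .

Result: 19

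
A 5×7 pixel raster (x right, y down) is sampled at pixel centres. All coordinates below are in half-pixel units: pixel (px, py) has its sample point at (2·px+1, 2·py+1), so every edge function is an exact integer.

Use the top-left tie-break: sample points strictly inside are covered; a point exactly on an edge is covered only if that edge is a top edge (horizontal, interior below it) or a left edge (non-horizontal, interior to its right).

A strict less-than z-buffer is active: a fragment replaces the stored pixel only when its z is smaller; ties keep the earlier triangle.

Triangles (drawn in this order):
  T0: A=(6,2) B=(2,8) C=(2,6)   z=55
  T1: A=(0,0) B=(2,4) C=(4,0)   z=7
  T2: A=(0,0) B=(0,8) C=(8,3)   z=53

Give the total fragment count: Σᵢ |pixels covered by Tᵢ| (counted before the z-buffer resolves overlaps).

T0:
  2·area = 8
  edge (6, 2)→(2, 8): d=(-4,6) right/bottom  bias=-1
  edge (2, 8)→(2, 6): d=(0,-2) top-left  bias=+0
  edge (2, 6)→(6, 2): d=(4,-4) top-left  bias=+0
    (3,0)@(7, 1): e=[-2,10,0] → ·  [on edge]
    (2,1)@(5, 3): e=[2,6,0] → █  [on edge]
    (3,1)@(7, 3): e=[-10,10,8] → ·
    (1,2)@(3, 5): e=[6,2,0] → █  [on edge]
    (2,2)@(5, 5): e=[-6,6,8] → ·
    (0,3)@(1, 7): e=[10,-2,0] → ·  [on edge]
    (1,3)@(3, 7): e=[-2,2,8] → ·
  covered (2 px):
    · · · · ·
    · · █ · ·
    · █ · · ·
    · · · · ·
    · · · · ·
    · · · · ·
    · · · · ·
T1:
  2·area = 16  (B↔C swapped to make it positive)
  edge (0, 0)→(4, 0): d=(4,0) top-left  bias=+0
  edge (4, 0)→(2, 4): d=(-2,4) right/bottom  bias=-1
  edge (2, 4)→(0, 0): d=(-2,-4) top-left  bias=+0
    (0,0)@(1, 1): e=[4,10,2] → █
    (1,0)@(3, 1): e=[4,2,10] → █
    (2,0)@(5, 1): e=[4,-6,18] → ·
    (0,1)@(1, 3): e=[12,6,-2] → ·
    (1,1)@(3, 3): e=[12,-2,6] → ·
  covered (2 px):
    █ █ · · ·
    · · · · ·
    · · · · ·
    · · · · ·
    · · · · ·
    · · · · ·
    · · · · ·
T2:
  2·area = 64  (B↔C swapped to make it positive)
  edge (0, 0)→(8, 3): d=(8,3) right/bottom  bias=-1
  edge (8, 3)→(0, 8): d=(-8,5) right/bottom  bias=-1
  edge (0, 8)→(0, 0): d=(0,-8) top-left  bias=+0
    (0,0)@(1, 1): e=[5,51,8] → █
    (1,0)@(3, 1): e=[-1,41,24] → ·
    (0,1)@(1, 3): e=[21,35,8] → █
    (1,1)@(3, 3): e=[15,25,24] → █
    (2,1)@(5, 3): e=[9,15,40] → █
    (3,1)@(7, 3): e=[3,5,56] → █
    (4,1)@(9, 3): e=[-3,-5,72] → ·
    (0,2)@(1, 5): e=[37,19,8] → █
    (2,2)@(5, 5): e=[25,-1,40] → ·
    (3,2)@(7, 5): e=[19,-11,56] → ·
    (0,3)@(1, 7): e=[53,3,8] → █
    (1,3)@(3, 7): e=[47,-7,24] → ·
  covered (8 px):
    █ · · · ·
    █ █ █ █ ·
    █ █ · · ·
    █ · · · ·
    · · · · ·
    · · · · ·
    · · · · ·

Answer: 12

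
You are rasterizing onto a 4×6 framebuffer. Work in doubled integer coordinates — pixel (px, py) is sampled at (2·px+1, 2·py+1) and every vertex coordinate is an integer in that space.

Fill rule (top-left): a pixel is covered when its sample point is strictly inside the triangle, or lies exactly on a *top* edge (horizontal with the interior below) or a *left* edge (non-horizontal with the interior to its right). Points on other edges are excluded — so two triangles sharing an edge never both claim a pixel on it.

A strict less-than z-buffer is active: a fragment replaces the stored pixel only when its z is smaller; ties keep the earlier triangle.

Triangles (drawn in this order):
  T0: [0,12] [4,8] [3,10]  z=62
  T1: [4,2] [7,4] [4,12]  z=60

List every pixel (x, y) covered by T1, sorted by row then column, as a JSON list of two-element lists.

T0:
  2·area = 4
  edge (0, 12)→(4, 8): d=(4,-4) top-left  bias=+0
  edge (4, 8)→(3, 10): d=(-1,2) right/bottom  bias=-1
  edge (3, 10)→(0, 12): d=(-3,2) right/bottom  bias=-1
    (3,2)@(7, 5): e=[0,-3,7] → ·  [on edge]
    (2,3)@(5, 7): e=[0,-1,5] → ·  [on edge]
    (1,4)@(3, 9): e=[0,1,3] → #  [on edge]
    (2,4)@(5, 9): e=[8,-3,-1] → ·
    (0,5)@(1, 11): e=[0,3,1] → #  [on edge]
    (1,5)@(3, 11): e=[8,-1,-3] → ·
  covered (2 px):
    · · · ·
    · · · ·
    · · · ·
    · · · ·
    · # · ·
    # · · ·
T1:
  2·area = 30
  edge (4, 2)→(7, 4): d=(3,2) right/bottom  bias=-1
  edge (7, 4)→(4, 12): d=(-3,8) right/bottom  bias=-1
  edge (4, 12)→(4, 2): d=(0,-10) top-left  bias=+0
    (2,1)@(5, 3): e=[1,19,10] → #
    (3,1)@(7, 3): e=[-3,3,30] → ·
    (2,2)@(5, 5): e=[7,13,10] → #
    (3,2)@(7, 5): e=[3,-3,30] → ·
    (2,3)@(5, 7): e=[13,7,10] → #
    (3,3)@(7, 7): e=[9,-9,30] → ·
    (2,4)@(5, 9): e=[19,1,10] → #
    (3,4)@(7, 9): e=[15,-15,30] → ·
    (2,5)@(5, 11): e=[25,-5,10] → ·
  covered (4 px):
    · · · ·
    · · # ·
    · · # ·
    · · # ·
    · · # ·
    · · · ·

Final: [[2,1],[2,2],[2,3],[2,4]]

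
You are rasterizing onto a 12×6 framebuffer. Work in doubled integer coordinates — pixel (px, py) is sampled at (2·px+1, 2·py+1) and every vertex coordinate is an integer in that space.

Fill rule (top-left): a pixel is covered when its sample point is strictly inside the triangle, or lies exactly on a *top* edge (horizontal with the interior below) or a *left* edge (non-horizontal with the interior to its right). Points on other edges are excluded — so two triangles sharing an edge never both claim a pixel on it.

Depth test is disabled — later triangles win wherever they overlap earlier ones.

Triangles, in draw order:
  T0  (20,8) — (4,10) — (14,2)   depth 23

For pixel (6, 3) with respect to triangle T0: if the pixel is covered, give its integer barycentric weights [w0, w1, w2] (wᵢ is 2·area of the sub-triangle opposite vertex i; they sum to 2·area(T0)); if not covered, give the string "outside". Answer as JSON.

T0:
  2·area = 108
  edge (20, 8)→(4, 10): d=(-16,2) right/bottom  bias=-1
  edge (4, 10)→(14, 2): d=(10,-8) top-left  bias=+0
  edge (14, 2)→(20, 8): d=(6,6) right/bottom  bias=-1
    (6,0)@(13, 1): e=[126,-18,0] → ·  [on edge]
    (6,1)@(13, 3): e=[94,2,12] → #
    (7,1)@(15, 3): e=[90,18,0] → ·  [on edge]
    (5,2)@(11, 5): e=[66,6,36] → #
    (7,2)@(15, 5): e=[58,38,12] → #
    (8,2)@(17, 5): e=[54,54,0] → ·  [on edge]
    (4,3)@(9, 7): e=[38,10,60] → #
    (8,3)@(17, 7): e=[22,74,12] → #
    (9,3)@(19, 7): e=[18,90,0] → ·  [on edge]
    (3,4)@(7, 9): e=[10,14,84] → #
    (6,4)@(13, 9): e=[-2,62,48] → ·
    (7,4)@(15, 9): e=[-6,78,36] → ·
    (10,4)@(21, 9): e=[-18,126,0] → ·  [on edge]
    (11,5)@(23, 11): e=[-54,162,0] → ·  [on edge]
  covered (12 px):
    · · · · · · · · · · · ·
    · · · · · · # · · · · ·
    · · · · · # # # · · · ·
    · · · · # # # # # · · ·
    · · · # # # · · · · · ·
    · · · · · · · · · · · ·

Answer: [42,36,30]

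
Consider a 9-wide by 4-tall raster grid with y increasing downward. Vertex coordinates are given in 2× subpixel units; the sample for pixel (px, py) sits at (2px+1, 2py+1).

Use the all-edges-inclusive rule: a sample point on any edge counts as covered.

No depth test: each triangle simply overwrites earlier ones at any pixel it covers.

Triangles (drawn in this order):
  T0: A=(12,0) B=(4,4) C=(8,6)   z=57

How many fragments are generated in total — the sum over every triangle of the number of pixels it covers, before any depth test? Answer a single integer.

T0:
  2·area = 32  (B↔C swapped to make it positive)
  edge (12, 0)→(8, 6): d=(-4,6) inclusive
  edge (8, 6)→(4, 4): d=(-4,-2) inclusive
  edge (4, 4)→(12, 0): d=(8,-4) inclusive
    (5,0)@(11, 1): e=[2,26,4] → █
    (6,0)@(13, 1): e=[-10,30,12] → ·
    (3,1)@(7, 3): e=[18,10,4] → █
    (4,1)@(9, 3): e=[6,14,12] → █
    (5,1)@(11, 3): e=[-6,18,20] → ·
    (3,2)@(7, 5): e=[10,2,20] → █
    (4,2)@(9, 5): e=[-2,6,28] → ·
    (3,3)@(7, 7): e=[2,-6,36] → ·
  covered (4 px):
    · · · · · █ · · ·
    · · · █ █ · · · ·
    · · · █ · · · · ·
    · · · · · · · · ·

Answer: 4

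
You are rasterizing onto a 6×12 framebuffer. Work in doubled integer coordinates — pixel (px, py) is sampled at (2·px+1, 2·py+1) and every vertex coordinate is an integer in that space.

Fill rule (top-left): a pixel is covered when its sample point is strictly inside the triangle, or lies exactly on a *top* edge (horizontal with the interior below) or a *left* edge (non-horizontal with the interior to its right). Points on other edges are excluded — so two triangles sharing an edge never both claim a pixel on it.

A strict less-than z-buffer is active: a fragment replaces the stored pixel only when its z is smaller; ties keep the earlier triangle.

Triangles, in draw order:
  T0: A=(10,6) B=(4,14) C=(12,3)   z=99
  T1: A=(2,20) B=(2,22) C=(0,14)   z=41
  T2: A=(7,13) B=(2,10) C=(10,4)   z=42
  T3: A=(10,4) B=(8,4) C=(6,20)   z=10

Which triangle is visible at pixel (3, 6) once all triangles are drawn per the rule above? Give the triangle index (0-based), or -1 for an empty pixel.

T0:
  2·area = 2
  edge (10, 6)→(4, 14): d=(-6,8) right/bottom  bias=-1
  edge (4, 14)→(12, 3): d=(8,-11) top-left  bias=+0
  edge (12, 3)→(10, 6): d=(-2,3) right/bottom  bias=-1
  covered (0 px):
    . . . . . .
    . . . . . .
    . . . . . .
    . . . . . .
    . . . . . .
    . . . . . .
    . . . . . .
    . . . . . .
    . . . . . .
    . . . . . .
    . . . . . .
    . . . . . .
T1:
  2·area = 4
  edge (2, 20)→(2, 22): d=(0,2) right/bottom  bias=-1
  edge (2, 22)→(0, 14): d=(-2,-8) top-left  bias=+0
  edge (0, 14)→(2, 20): d=(2,6) right/bottom  bias=-1
    (0,8)@(1, 17): e=[2,2,0] → .  [on edge]
    (1,11)@(3, 23): e=[-2,6,0] → .  [on edge]
  covered (0 px):
    . . . . . .
    . . . . . .
    . . . . . .
    . . . . . .
    . . . . . .
    . . . . . .
    . . . . . .
    . . . . . .
    . . . . . .
    . . . . . .
    . . . . . .
    . . . . . .
T2:
  2·area = 54
  edge (7, 13)→(2, 10): d=(-5,-3) top-left  bias=+0
  edge (2, 10)→(10, 4): d=(8,-6) top-left  bias=+0
  edge (10, 4)→(7, 13): d=(-3,9) right/bottom  bias=-1
    (5,0)@(11, 1): e=[72,-18,0] → .  [on edge]
    (4,2)@(9, 5): e=[46,2,6] → X
    (5,2)@(11, 5): e=[52,14,-12] → .
    (3,3)@(7, 7): e=[30,6,18] → X
    (4,3)@(9, 7): e=[36,18,0] → .  [on edge]
    (2,4)@(5, 9): e=[14,10,30] → X
    (4,4)@(9, 9): e=[26,34,-6] → .
    (2,5)@(5, 11): e=[4,26,24] → X
    (4,5)@(9, 11): e=[16,50,-12] → .
    (2,6)@(5, 13): e=[-6,42,18] → .
    (3,6)@(7, 13): e=[0,54,0] → .  [on edge]
    (2,9)@(5, 19): e=[-36,90,0] → .  [on edge]
  covered (6 px):
    . . . . . .
    . . . . . .
    . . . . X .
    . . . X . .
    . . X X . .
    . . X X . .
    . . . . . .
    . . . . . .
    . . . . . .
    . . . . . .
    . . . . . .
    . . . . . .
T3:
  2·area = 32  (B↔C swapped to make it positive)
  edge (10, 4)→(6, 20): d=(-4,16) right/bottom  bias=-1
  edge (6, 20)→(8, 4): d=(2,-16) top-left  bias=+0
  edge (8, 4)→(10, 4): d=(2,0) top-left  bias=+0
    (4,2)@(9, 5): e=[12,18,2] → X
    (5,2)@(11, 5): e=[-20,50,2] → .
    (4,3)@(9, 7): e=[4,22,6] → X
    (5,3)@(11, 7): e=[-28,54,6] → .
    (4,4)@(9, 9): e=[-4,26,10] → .
    (3,6)@(7, 13): e=[12,2,18] → X
    (4,6)@(9, 13): e=[-20,34,18] → .
    (3,7)@(7, 15): e=[4,6,22] → X
    (4,7)@(9, 15): e=[-28,38,22] → .
    (3,8)@(7, 17): e=[-4,10,26] → .
  covered (4 px):
    . . . . . .
    . . . . . .
    . . . . X .
    . . . . X .
    . . . . . .
    . . . . . .
    . . . X . .
    . . . X . .
    . . . . . .
    . . . . . .
    . . . . . .
    . . . . . .

Z-buffer (winner per pixel, '.' = empty):
  . . . . . .
  . . . . . .
  . . . . 3 .
  . . . 2 3 .
  . . 2 2 . .
  . . 2 2 . .
  . . . 3 . .
  . . . 3 . .
  . . . . . .
  . . . . . .
  . . . . . .
  . . . . . .

Answer: 3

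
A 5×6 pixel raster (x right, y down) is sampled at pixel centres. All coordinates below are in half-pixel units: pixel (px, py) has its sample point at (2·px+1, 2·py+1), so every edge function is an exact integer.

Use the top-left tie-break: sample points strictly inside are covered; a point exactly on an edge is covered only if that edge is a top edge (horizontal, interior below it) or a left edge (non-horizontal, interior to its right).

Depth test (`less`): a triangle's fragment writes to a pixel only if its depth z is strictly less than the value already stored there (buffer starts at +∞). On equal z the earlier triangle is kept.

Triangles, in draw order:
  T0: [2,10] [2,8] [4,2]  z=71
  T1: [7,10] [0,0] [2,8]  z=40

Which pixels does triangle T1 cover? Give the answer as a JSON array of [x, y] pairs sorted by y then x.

T0:
  2·area = 4
  edge (2, 10)→(2, 8): d=(0,-2) top-left  bias=+0
  edge (2, 8)→(4, 2): d=(2,-6) top-left  bias=+0
  edge (4, 2)→(2, 10): d=(-2,8) right/bottom  bias=-1
    (1,2)@(3, 5): e=[2,0,2] → █  [on edge]
    (2,2)@(5, 5): e=[6,12,-14] → ·
    (1,3)@(3, 7): e=[2,4,-2] → ·
    (0,5)@(1, 11): e=[-2,0,6] → ·  [on edge]
  covered (1 px):
    · · · · ·
    · · · · ·
    · █ · · ·
    · · · · ·
    · · · · ·
    · · · · ·
T1:
  2·area = 36  (B↔C swapped to make it positive)
  edge (7, 10)→(2, 8): d=(-5,-2) top-left  bias=+0
  edge (2, 8)→(0, 0): d=(-2,-8) top-left  bias=+0
  edge (0, 0)→(7, 10): d=(7,10) right/bottom  bias=-1
    (0,1)@(1, 3): e=[23,2,11] → █
    (1,1)@(3, 3): e=[27,18,-9] → ·
    (0,2)@(1, 5): e=[13,-2,25] → ·
    (1,2)@(3, 5): e=[17,14,5] → █
    (2,2)@(5, 5): e=[21,30,-15] → ·
    (1,3)@(3, 7): e=[7,10,19] → █
    (2,3)@(5, 7): e=[11,26,-1] → ·
    (1,4)@(3, 9): e=[-3,6,33] → ·
    (2,4)@(5, 9): e=[1,22,13] → █
    (3,4)@(7, 9): e=[5,38,-7] → ·
    (2,5)@(5, 11): e=[-9,18,27] → ·
  covered (4 px):
    · · · · ·
    █ · · · ·
    · █ · · ·
    · █ · · ·
    · · █ · ·
    · · · · ·

Answer: [[0,1],[1,2],[1,3],[2,4]]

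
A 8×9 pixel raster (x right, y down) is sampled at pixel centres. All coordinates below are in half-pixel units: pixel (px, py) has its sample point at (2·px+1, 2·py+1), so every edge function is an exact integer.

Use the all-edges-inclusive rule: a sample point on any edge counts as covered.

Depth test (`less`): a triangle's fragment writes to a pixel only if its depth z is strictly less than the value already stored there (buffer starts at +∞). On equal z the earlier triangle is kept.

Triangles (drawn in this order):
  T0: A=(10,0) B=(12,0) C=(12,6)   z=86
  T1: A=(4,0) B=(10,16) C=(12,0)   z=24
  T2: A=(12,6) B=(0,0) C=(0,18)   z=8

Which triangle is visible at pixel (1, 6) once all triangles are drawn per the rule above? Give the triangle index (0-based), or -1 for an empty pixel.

T0:
  2·area = 12
  edge (10, 0)→(12, 0): d=(2,0) inclusive
  edge (12, 0)→(12, 6): d=(0,6) inclusive
  edge (12, 6)→(10, 0): d=(-2,-6) inclusive
    (5,0)@(11, 1): e=[2,6,4] → #
    (6,0)@(13, 1): e=[2,-6,16] → ·
    (5,1)@(11, 3): e=[6,6,0] → #  [on edge]
    (6,1)@(13, 3): e=[6,-6,12] → ·
    (5,2)@(11, 5): e=[10,6,-4] → ·
    (6,4)@(13, 9): e=[18,-6,0] → ·  [on edge]
    (7,7)@(15, 15): e=[30,-18,0] → ·  [on edge]
  covered (2 px):
    · · · · · # · ·
    · · · · · # · ·
    · · · · · · · ·
    · · · · · · · ·
    · · · · · · · ·
    · · · · · · · ·
    · · · · · · · ·
    · · · · · · · ·
    · · · · · · · ·
T1:
  2·area = 128  (B↔C swapped to make it positive)
  edge (4, 0)→(12, 0): d=(8,0) inclusive
  edge (12, 0)→(10, 16): d=(-2,16) inclusive
  edge (10, 16)→(4, 0): d=(-6,-16) inclusive
    (2,0)@(5, 1): e=[8,110,10] → #
    (3,0)@(7, 1): e=[8,78,42] → #
    (4,0)@(9, 1): e=[8,46,74] → #
    (5,0)@(11, 1): e=[8,14,106] → #
    (6,0)@(13, 1): e=[8,-18,138] → ·
    (2,1)@(5, 3): e=[24,106,-2] → ·
    (3,1)@(7, 3): e=[24,74,30] → #
    (6,1)@(13, 3): e=[24,-22,126] → ·
    (3,2)@(7, 5): e=[40,70,18] → #
    (6,2)@(13, 5): e=[40,-26,114] → ·
    (3,3)@(7, 7): e=[56,66,6] → #
    (6,3)@(13, 7): e=[56,-30,102] → ·
  covered (16 px):
    · · # # # # · ·
    · · · # # # · ·
    · · · # # # · ·
    · · · # # # · ·
    · · · · # · · ·
    · · · · # · · ·
    · · · · # · · ·
    · · · · · · · ·
    · · · · · · · ·
T2:
  2·area = 216  (B↔C swapped to make it positive)
  edge (12, 6)→(0, 18): d=(-12,12) inclusive
  edge (0, 18)→(0, 0): d=(0,-18) inclusive
  edge (0, 0)→(12, 6): d=(12,6) inclusive
    (0,0)@(1, 1): e=[192,18,6] → #
    (1,0)@(3, 1): e=[168,54,-6] → ·
    (0,1)@(1, 3): e=[168,18,30] → #
    (1,1)@(3, 3): e=[144,54,18] → #
    (2,1)@(5, 3): e=[120,90,6] → #
    (3,1)@(7, 3): e=[96,126,-6] → ·
    (7,1)@(15, 3): e=[0,270,-54] → ·  [on edge]
    (0,2)@(1, 5): e=[144,18,54] → #
    (3,2)@(7, 5): e=[72,126,18] → #
    (4,2)@(9, 5): e=[48,162,6] → #
    (5,2)@(11, 5): e=[24,198,-6] → ·
    (6,2)@(13, 5): e=[0,234,-18] → ·  [on edge]
    (5,3)@(11, 7): e=[0,198,18] → #  [on edge]
    (4,4)@(9, 9): e=[0,162,54] → #  [on edge]
    (3,5)@(7, 11): e=[0,126,90] → #  [on edge]
    (2,6)@(5, 13): e=[0,90,126] → #  [on edge]
    (1,7)@(3, 15): e=[0,54,162] → #  [on edge]
    (0,8)@(1, 17): e=[0,18,198] → #  [on edge]
  covered (30 px):
    # · · · · · · ·
    # # # · · · · ·
    # # # # # · · ·
    # # # # # # · ·
    # # # # # · · ·
    # # # # · · · ·
    # # # · · · · ·
    # # · · · · · ·
    # · · · · · · ·

Z-buffer (winner per pixel, '.' = empty):
  2 . 1 1 1 1 . .
  2 2 2 1 1 1 . .
  2 2 2 2 2 1 . .
  2 2 2 2 2 2 . .
  2 2 2 2 2 . . .
  2 2 2 2 1 . . .
  2 2 2 . 1 . . .
  2 2 . . . . . .
  2 . . . . . . .

Result: 2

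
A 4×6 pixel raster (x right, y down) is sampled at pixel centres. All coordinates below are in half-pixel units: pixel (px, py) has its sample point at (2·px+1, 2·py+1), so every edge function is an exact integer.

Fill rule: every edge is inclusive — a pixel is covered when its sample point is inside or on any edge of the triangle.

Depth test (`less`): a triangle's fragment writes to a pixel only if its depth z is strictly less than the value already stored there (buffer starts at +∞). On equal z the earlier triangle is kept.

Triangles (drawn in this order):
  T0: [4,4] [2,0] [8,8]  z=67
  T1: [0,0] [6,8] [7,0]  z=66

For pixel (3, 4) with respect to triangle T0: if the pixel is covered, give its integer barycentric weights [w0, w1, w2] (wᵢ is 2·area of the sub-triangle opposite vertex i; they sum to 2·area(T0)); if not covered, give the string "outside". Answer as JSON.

T0:
  2·area = 8
  edge (4, 4)→(2, 0): d=(-2,-4) inclusive
  edge (2, 0)→(8, 8): d=(6,8) inclusive
  edge (8, 8)→(4, 4): d=(-4,-4) inclusive
    (0,0)@(1, 1): e=[-6,14,0] → ·  [on edge]
    (1,1)@(3, 3): e=[-2,10,0] → ·  [on edge]
    (2,2)@(5, 5): e=[2,6,0] → #  [on edge]
    (3,2)@(7, 5): e=[10,-10,8] → ·
    (2,3)@(5, 7): e=[-2,18,-8] → ·
    (3,3)@(7, 7): e=[6,2,0] → #  [on edge]
    (3,4)@(7, 9): e=[2,14,-8] → ·
  covered (2 px):
    · · · ·
    · · · ·
    · · # ·
    · · · #
    · · · ·
    · · · ·
T1:
  2·area = 56  (B↔C swapped to make it positive)
  edge (0, 0)→(7, 0): d=(7,0) inclusive
  edge (7, 0)→(6, 8): d=(-1,8) inclusive
  edge (6, 8)→(0, 0): d=(-6,-8) inclusive
    (0,0)@(1, 1): e=[7,47,2] → #
    (1,0)@(3, 1): e=[7,31,18] → #
    (2,0)@(5, 1): e=[7,15,34] → #
    (3,0)@(7, 1): e=[7,-1,50] → ·
    (0,1)@(1, 3): e=[21,45,-10] → ·
    (1,1)@(3, 3): e=[21,29,6] → #
    (3,1)@(7, 3): e=[21,-3,38] → ·
    (1,2)@(3, 5): e=[35,27,-6] → ·
    (2,2)@(5, 5): e=[35,11,10] → #
    (3,2)@(7, 5): e=[35,-5,26] → ·
    (2,3)@(5, 7): e=[49,9,-2] → ·
  covered (6 px):
    # # # ·
    · # # ·
    · · # ·
    · · · ·
    · · · ·
    · · · ·

Answer: "outside"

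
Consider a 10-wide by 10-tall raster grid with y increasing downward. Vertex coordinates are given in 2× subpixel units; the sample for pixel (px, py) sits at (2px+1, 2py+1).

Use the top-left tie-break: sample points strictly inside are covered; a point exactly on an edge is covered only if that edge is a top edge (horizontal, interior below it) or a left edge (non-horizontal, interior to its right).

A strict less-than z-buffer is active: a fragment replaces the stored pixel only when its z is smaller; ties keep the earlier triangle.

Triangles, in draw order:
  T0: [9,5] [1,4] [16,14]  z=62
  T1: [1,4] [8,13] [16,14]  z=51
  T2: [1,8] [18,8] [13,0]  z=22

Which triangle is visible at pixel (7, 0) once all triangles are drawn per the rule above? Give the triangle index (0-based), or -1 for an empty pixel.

T0:
  2·area = 65  (B↔C swapped to make it positive)
  edge (9, 5)→(16, 14): d=(7,9) right/bottom  bias=-1
  edge (16, 14)→(1, 4): d=(-15,-10) top-left  bias=+0
  edge (1, 4)→(9, 5): d=(8,1) right/bottom  bias=-1
    (1,2)@(3, 5): e=[54,5,6] → X
    (2,2)@(5, 5): e=[36,25,4] → X
    (3,2)@(7, 5): e=[18,45,2] → X
    (4,2)@(9, 5): e=[0,65,0] → .  [on edge]
    (1,3)@(3, 7): e=[68,-25,22] → .
    (2,3)@(5, 7): e=[50,-5,20] → .
    (3,3)@(7, 7): e=[32,15,18] → X
    (4,3)@(9, 7): e=[14,35,16] → X
    (5,3)@(11, 7): e=[-4,55,14] → .
    (3,4)@(7, 9): e=[46,-15,34] → .
    (4,4)@(9, 9): e=[28,5,32] → X
    (5,4)@(11, 9): e=[10,25,30] → X
  covered (9 px):
    . . . . . . . . . .
    . . . . . . . . . .
    . X X X . . . . . .
    . . . X X . . . . .
    . . . . X X . . . .
    . . . . . . X . . .
    . . . . . . . X . .
    . . . . . . . . . .
    . . . . . . . . . .
    . . . . . . . . . .
T1:
  2·area = 65  (B↔C swapped to make it positive)
  edge (1, 4)→(16, 14): d=(15,10) right/bottom  bias=-1
  edge (16, 14)→(8, 13): d=(-8,-1) top-left  bias=+0
  edge (8, 13)→(1, 4): d=(-7,-9) top-left  bias=+0
    (2,3)@(5, 7): e=[5,45,15] → X
    (3,3)@(7, 7): e=[-15,47,33] → .
    (2,4)@(5, 9): e=[35,29,1] → X
    (3,4)@(7, 9): e=[15,31,19] → X
    (4,4)@(9, 9): e=[-5,33,37] → .
    (2,5)@(5, 11): e=[65,13,-13] → .
    (3,5)@(7, 11): e=[45,15,5] → X
    (4,5)@(9, 11): e=[25,17,23] → X
    (5,5)@(11, 11): e=[5,19,41] → X
    (6,5)@(13, 11): e=[-15,21,59] → .
    (3,6)@(7, 13): e=[75,-1,-9] → .
    (4,6)@(9, 13): e=[55,1,9] → X
  covered (9 px):
    . . . . . . . . . .
    . . . . . . . . . .
    . . . . . . . . . .
    . . X . . . . . . .
    . . X X . . . . . .
    . . . X X X . . . .
    . . . . X X X . . .
    . . . . . . . . . .
    . . . . . . . . . .
    . . . . . . . . . .
T2:
  2·area = 136  (B↔C swapped to make it positive)
  edge (1, 8)→(13, 0): d=(12,-8) top-left  bias=+0
  edge (13, 0)→(18, 8): d=(5,8) right/bottom  bias=-1
  edge (18, 8)→(1, 8): d=(-17,0) right/bottom  bias=-1
    (6,0)@(13, 1): e=[12,5,119] → X
    (7,0)@(15, 1): e=[28,-11,119] → .
    (4,1)@(9, 3): e=[4,47,85] → X
    (5,1)@(11, 3): e=[20,31,85] → X
    (7,1)@(15, 3): e=[52,-1,85] → .
    (3,2)@(7, 5): e=[12,73,51] → X
    (7,2)@(15, 5): e=[76,9,51] → X
    (8,2)@(17, 5): e=[92,-7,51] → .
    (1,3)@(3, 7): e=[4,115,17] → X
    (2,3)@(5, 7): e=[20,99,17] → X
    (8,3)@(17, 7): e=[116,3,17] → X
    (9,3)@(19, 7): e=[132,-13,17] → .
  covered (17 px):
    . . . . . . X . . .
    . . . . X X X . . .
    . . . X X X X X . .
    . X X X X X X X X .
    . . . . . . . . . .
    . . . . . . . . . .
    . . . . . . . . . .
    . . . . . . . . . .
    . . . . . . . . . .
    . . . . . . . . . .

Z-buffer (winner per pixel, '.' = empty):
  . . . . . . 2 . . .
  . . . . 2 2 2 . . .
  . 0 0 2 2 2 2 2 . .
  . 2 2 2 2 2 2 2 2 .
  . . 1 1 0 0 . . . .
  . . . 1 1 1 0 . . .
  . . . . 1 1 1 0 . .
  . . . . . . . . . .
  . . . . . . . . . .
  . . . . . . . . . .

Final: -1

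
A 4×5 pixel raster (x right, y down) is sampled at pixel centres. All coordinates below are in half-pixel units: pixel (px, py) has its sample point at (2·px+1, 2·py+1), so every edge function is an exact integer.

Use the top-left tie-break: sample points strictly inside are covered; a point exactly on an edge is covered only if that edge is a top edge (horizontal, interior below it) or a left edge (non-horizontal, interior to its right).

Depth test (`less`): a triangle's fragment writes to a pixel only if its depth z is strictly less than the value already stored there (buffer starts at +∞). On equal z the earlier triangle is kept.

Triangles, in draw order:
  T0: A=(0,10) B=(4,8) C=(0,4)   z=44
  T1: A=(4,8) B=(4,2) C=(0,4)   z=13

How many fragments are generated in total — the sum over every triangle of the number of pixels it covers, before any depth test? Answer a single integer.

T0:
  2·area = 24  (B↔C swapped to make it positive)
  edge (0, 10)→(0, 4): d=(0,-6) top-left  bias=+0
  edge (0, 4)→(4, 8): d=(4,4) right/bottom  bias=-1
  edge (4, 8)→(0, 10): d=(-4,2) right/bottom  bias=-1
    (0,2)@(1, 5): e=[6,0,18] → ·  [on edge]
    (0,3)@(1, 7): e=[6,8,10] → #
    (1,3)@(3, 7): e=[18,0,6] → ·  [on edge]
    (0,4)@(1, 9): e=[6,16,2] → #
    (1,4)@(3, 9): e=[18,8,-2] → ·
    (2,4)@(5, 9): e=[30,0,-6] → ·  [on edge]
  covered (2 px):
    · · · ·
    · · · ·
    · · · ·
    # · · ·
    # · · ·
T1:
  2·area = 24  (B↔C swapped to make it positive)
  edge (4, 8)→(0, 4): d=(-4,-4) top-left  bias=+0
  edge (0, 4)→(4, 2): d=(4,-2) top-left  bias=+0
  edge (4, 2)→(4, 8): d=(0,6) right/bottom  bias=-1
    (1,1)@(3, 3): e=[16,2,6] → #
    (2,1)@(5, 3): e=[24,6,-6] → ·
    (0,2)@(1, 5): e=[0,6,18] → #  [on edge]
    (2,2)@(5, 5): e=[16,14,-6] → ·
    (0,3)@(1, 7): e=[-8,14,18] → ·
    (1,3)@(3, 7): e=[0,18,6] → #  [on edge]
    (2,3)@(5, 7): e=[8,22,-6] → ·
    (1,4)@(3, 9): e=[-8,26,6] → ·
    (2,4)@(5, 9): e=[0,30,-6] → ·  [on edge]
  covered (4 px):
    · · · ·
    · # · ·
    # # · ·
    · # · ·
    · · · ·

Final: 6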